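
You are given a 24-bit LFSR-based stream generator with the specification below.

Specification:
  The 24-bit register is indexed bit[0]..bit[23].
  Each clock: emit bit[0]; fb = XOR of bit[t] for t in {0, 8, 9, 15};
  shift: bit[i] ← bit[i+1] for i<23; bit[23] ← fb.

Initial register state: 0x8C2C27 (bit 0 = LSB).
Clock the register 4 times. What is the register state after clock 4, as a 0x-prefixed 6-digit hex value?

0x58C2C2

reg_0 = 0x8C2C27
clock 1: out=1, reg = 0xC61613
clock 2: out=1, reg = 0x630B09
clock 3: out=1, reg = 0xB18584
clock 4: out=0, reg = 0x58C2C2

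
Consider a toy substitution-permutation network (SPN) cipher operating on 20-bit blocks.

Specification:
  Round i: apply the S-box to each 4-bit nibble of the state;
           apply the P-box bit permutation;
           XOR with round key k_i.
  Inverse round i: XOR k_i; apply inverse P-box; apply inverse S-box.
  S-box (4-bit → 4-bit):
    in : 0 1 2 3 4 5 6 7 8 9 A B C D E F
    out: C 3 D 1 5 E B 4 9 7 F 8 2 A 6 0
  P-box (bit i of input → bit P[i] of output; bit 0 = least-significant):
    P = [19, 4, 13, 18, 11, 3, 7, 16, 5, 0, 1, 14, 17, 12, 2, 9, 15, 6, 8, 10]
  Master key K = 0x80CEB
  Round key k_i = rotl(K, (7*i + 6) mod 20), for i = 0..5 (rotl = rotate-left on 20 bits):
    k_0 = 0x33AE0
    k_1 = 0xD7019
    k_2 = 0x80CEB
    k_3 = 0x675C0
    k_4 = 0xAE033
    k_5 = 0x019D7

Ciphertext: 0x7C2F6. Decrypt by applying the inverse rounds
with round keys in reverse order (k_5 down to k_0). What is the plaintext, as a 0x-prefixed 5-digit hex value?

s_0 = ciphertext = 0x7C2F6
s_1 = InvRound(s_0, k_5) = 0x4668B
s_2 = InvRound(s_1, k_4) = 0x883E6
s_3 = InvRound(s_2, k_3) = 0x8A2F2
s_4 = InvRound(s_3, k_2) = 0x8BC1E
s_5 = InvRound(s_4, k_1) = 0x8758B
s_6 = InvRound(s_5, k_0) = 0x58A63

0x58A63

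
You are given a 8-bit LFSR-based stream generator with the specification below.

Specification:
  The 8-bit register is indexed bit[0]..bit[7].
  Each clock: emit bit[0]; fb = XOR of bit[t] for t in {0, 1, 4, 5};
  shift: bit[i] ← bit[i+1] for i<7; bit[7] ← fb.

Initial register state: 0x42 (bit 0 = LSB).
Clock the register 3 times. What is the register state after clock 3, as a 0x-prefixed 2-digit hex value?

reg_0 = 0x42
clock 1: out=0, reg = 0xA1
clock 2: out=1, reg = 0x50
clock 3: out=0, reg = 0xA8

0xA8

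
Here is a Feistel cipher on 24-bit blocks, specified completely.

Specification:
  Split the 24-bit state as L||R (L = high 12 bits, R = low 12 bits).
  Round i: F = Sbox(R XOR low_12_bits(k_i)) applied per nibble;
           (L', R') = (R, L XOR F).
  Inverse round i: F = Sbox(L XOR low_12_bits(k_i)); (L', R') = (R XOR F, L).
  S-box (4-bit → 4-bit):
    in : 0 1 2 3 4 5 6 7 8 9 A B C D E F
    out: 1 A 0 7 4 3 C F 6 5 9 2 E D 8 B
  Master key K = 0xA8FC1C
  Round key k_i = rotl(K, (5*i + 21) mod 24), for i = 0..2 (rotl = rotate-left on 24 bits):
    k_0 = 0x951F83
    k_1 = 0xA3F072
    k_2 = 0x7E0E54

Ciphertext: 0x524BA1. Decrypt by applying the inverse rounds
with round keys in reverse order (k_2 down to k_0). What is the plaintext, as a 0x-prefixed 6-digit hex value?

s_0 = ciphertext = 0x524BA1
s_1 = InvRound(s_0, k_2) = 0x950524
s_2 = InvRound(s_1, k_1) = 0x024950
s_3 = InvRound(s_2, k_0) = 0x2CF024

0x2CF024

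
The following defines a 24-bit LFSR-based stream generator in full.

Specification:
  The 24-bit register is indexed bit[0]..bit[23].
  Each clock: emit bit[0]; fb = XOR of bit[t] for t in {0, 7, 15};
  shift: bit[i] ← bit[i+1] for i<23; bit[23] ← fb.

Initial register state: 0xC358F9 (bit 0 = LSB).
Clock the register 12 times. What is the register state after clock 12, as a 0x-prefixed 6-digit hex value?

0x3CEC35

reg_0 = 0xC358F9
clock 1: out=1, reg = 0x61AC7C
clock 2: out=0, reg = 0xB0D63E
clock 3: out=0, reg = 0xD86B1F
clock 4: out=1, reg = 0xEC358F
clock 5: out=1, reg = 0x761AC7
clock 6: out=1, reg = 0x3B0D63
clock 7: out=1, reg = 0x9D86B1
clock 8: out=1, reg = 0xCEC358
clock 9: out=0, reg = 0xE761AC
clock 10: out=0, reg = 0xF3B0D6
clock 11: out=0, reg = 0x79D86B
clock 12: out=1, reg = 0x3CEC35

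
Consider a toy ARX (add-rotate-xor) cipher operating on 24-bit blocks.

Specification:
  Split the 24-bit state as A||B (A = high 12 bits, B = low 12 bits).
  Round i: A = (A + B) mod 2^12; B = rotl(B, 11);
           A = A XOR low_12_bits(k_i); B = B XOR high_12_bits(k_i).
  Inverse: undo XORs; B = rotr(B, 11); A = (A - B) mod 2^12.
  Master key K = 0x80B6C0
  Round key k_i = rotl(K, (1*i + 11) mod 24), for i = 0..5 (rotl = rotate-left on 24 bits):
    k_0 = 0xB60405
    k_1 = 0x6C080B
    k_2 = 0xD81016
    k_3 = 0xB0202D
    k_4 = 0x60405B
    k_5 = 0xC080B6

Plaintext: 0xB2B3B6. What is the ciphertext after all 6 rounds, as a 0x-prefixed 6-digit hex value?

0xCC7BC3

s_0 = plaintext = 0xB2B3B6
s_1 = Round(s_0, k_0) = 0xAE4ABB
s_2 = Round(s_1, k_1) = 0xD94B9D
s_3 = Round(s_2, k_2) = 0x92704F
s_4 = Round(s_3, k_3) = 0x95B325
s_5 = Round(s_4, k_4) = 0xCDBF96
s_6 = Round(s_5, k_5) = 0xCC7BC3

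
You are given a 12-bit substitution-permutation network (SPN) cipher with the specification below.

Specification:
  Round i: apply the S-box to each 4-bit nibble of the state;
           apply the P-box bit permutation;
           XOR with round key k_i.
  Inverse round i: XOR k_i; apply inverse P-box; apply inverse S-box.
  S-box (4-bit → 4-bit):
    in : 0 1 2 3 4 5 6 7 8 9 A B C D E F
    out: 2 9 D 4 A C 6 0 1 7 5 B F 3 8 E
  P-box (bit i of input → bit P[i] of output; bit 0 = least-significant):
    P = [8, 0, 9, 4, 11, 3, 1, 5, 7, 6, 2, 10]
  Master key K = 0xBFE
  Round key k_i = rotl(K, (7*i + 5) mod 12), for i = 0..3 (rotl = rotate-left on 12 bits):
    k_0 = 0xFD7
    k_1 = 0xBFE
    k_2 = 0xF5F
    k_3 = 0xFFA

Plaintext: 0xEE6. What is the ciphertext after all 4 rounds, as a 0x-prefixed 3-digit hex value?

s_0 = plaintext = 0xEE6
s_1 = Round(s_0, k_0) = 0x9F6
s_2 = Round(s_1, k_1) = 0x911
s_3 = Round(s_2, k_2) = 0x6AB
s_4 = Round(s_3, k_3) = 0x6AD

0x6AD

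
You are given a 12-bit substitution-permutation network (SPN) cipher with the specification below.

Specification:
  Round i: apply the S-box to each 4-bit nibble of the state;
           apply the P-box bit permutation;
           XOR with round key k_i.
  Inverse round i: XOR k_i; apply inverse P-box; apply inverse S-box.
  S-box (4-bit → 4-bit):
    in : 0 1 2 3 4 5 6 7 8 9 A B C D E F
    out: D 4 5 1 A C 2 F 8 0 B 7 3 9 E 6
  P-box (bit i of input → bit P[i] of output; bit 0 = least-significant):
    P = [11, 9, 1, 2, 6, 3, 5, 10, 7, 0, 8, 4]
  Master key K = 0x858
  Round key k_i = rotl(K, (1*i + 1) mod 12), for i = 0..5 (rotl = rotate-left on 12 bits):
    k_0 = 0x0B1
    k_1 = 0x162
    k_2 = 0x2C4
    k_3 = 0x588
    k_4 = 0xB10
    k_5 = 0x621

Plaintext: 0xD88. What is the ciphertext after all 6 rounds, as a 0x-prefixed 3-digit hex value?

0xACB

s_0 = plaintext = 0xD88
s_1 = Round(s_0, k_0) = 0x425
s_2 = Round(s_1, k_1) = 0x115
s_3 = Round(s_2, k_2) = 0x3E2
s_4 = Round(s_3, k_3) = 0x922
s_5 = Round(s_4, k_4) = 0x372
s_6 = Round(s_5, k_5) = 0xACB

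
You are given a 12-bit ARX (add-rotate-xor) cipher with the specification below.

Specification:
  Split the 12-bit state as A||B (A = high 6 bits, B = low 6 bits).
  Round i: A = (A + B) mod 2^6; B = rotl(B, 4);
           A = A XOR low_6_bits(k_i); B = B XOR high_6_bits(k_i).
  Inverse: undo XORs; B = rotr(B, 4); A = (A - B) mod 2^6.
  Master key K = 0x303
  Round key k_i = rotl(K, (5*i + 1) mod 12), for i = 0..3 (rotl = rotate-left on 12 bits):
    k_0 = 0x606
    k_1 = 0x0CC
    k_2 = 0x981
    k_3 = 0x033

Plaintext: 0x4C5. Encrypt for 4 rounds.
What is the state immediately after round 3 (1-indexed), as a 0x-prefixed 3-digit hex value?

0xF72

s_0 = plaintext = 0x4C5
s_1 = Round(s_0, k_0) = 0x789
s_2 = Round(s_1, k_1) = 0xAD1
s_3 = Round(s_2, k_2) = 0xF72
s_4 = Round(s_3, k_3) = 0x72C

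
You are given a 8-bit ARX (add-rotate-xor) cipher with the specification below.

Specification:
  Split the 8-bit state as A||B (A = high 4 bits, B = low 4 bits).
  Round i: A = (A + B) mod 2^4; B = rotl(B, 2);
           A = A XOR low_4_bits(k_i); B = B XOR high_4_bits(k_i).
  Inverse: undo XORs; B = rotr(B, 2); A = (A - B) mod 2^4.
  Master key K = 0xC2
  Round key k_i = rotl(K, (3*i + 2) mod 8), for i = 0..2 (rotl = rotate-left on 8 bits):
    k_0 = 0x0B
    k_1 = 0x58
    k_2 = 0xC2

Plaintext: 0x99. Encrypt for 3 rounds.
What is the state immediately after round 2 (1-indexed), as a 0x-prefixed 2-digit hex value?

s_0 = plaintext = 0x99
s_1 = Round(s_0, k_0) = 0x96
s_2 = Round(s_1, k_1) = 0x7C
s_3 = Round(s_2, k_2) = 0x1F

0x7C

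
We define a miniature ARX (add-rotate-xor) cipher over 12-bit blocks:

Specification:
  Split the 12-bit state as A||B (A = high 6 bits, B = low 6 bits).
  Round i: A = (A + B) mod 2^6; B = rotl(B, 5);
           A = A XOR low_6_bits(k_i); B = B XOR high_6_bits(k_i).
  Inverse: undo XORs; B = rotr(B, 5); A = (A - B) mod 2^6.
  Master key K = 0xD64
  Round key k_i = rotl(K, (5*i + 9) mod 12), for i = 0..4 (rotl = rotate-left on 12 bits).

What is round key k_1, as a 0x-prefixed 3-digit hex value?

0x593

K = 0xD64
k_0 = rotl(K, (5*0+9) mod 12) = rotl(K, 9) = 0x9AC
k_1 = rotl(K, (5*1+9) mod 12) = rotl(K, 2) = 0x593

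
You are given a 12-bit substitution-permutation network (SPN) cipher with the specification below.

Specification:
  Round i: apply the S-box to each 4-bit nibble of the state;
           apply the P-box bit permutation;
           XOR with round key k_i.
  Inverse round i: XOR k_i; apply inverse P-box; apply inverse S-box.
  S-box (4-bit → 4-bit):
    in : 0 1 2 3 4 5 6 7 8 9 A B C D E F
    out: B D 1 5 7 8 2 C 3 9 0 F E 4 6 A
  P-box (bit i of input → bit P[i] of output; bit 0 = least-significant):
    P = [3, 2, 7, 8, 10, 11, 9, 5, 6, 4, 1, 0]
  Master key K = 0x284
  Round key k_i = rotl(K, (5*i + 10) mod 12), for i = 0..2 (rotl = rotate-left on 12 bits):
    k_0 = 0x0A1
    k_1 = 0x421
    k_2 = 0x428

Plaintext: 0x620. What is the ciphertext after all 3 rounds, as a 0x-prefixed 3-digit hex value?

s_0 = plaintext = 0x620
s_1 = Round(s_0, k_0) = 0x5BD
s_2 = Round(s_1, k_1) = 0xA80
s_3 = Round(s_2, k_2) = 0x924

0x924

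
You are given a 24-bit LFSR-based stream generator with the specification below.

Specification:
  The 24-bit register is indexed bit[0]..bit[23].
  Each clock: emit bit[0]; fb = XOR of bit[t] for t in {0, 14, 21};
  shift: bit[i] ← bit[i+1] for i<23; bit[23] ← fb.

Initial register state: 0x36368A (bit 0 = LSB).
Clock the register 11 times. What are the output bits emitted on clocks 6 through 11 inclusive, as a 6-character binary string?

001011

reg_0 = 0x36368A
clock 1: out=0, reg = 0x9B1B45
clock 2: out=1, reg = 0xCD8DA2
clock 3: out=0, reg = 0x66C6D1
clock 4: out=1, reg = 0xB36368
clock 5: out=0, reg = 0x59B1B4
clock 6: out=0, reg = 0x2CD8DA
clock 7: out=0, reg = 0x166C6D
clock 8: out=1, reg = 0x0B3636
clock 9: out=0, reg = 0x059B1B
clock 10: out=1, reg = 0x82CD8D
clock 11: out=1, reg = 0x4166C6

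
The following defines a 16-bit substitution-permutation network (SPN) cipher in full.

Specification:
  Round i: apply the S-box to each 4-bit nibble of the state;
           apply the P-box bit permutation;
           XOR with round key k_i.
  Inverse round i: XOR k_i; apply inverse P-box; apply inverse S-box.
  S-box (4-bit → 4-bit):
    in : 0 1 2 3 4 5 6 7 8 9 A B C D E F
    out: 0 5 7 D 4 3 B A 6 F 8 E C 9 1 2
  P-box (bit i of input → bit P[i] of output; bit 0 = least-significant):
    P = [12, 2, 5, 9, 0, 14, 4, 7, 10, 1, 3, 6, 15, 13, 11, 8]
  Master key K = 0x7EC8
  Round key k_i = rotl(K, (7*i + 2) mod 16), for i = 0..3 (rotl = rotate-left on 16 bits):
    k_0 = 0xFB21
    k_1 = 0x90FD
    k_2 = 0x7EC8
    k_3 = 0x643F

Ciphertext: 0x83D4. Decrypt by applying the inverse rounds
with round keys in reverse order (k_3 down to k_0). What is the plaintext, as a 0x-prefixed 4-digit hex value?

s_0 = ciphertext = 0x83D4
s_1 = InvRound(s_0, k_3) = 0x696C
s_2 = InvRound(s_1, k_2) = 0xAEA9
s_3 = InvRound(s_2, k_1) = 0x8D46
s_4 = InvRound(s_3, k_0) = 0xF659

0xF659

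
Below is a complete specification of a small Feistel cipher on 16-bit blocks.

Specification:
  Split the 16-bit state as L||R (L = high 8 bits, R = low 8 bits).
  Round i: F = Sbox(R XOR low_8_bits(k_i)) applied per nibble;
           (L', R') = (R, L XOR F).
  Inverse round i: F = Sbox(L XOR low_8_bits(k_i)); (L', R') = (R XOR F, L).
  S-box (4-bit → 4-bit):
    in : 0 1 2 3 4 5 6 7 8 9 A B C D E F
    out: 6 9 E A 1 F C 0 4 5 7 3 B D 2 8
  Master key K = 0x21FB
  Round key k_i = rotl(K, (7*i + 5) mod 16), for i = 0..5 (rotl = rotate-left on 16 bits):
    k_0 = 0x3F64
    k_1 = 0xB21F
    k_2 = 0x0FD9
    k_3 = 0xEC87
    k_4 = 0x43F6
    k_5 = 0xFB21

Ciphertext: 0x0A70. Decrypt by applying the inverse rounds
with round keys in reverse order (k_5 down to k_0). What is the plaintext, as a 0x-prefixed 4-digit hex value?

0x536E

s_0 = ciphertext = 0x0A70
s_1 = InvRound(s_0, k_5) = 0x930A
s_2 = InvRound(s_1, k_4) = 0xC593
s_3 = InvRound(s_2, k_3) = 0x8DC5
s_4 = InvRound(s_3, k_2) = 0x348D
s_5 = InvRound(s_4, k_1) = 0x6E34
s_6 = InvRound(s_5, k_0) = 0x536E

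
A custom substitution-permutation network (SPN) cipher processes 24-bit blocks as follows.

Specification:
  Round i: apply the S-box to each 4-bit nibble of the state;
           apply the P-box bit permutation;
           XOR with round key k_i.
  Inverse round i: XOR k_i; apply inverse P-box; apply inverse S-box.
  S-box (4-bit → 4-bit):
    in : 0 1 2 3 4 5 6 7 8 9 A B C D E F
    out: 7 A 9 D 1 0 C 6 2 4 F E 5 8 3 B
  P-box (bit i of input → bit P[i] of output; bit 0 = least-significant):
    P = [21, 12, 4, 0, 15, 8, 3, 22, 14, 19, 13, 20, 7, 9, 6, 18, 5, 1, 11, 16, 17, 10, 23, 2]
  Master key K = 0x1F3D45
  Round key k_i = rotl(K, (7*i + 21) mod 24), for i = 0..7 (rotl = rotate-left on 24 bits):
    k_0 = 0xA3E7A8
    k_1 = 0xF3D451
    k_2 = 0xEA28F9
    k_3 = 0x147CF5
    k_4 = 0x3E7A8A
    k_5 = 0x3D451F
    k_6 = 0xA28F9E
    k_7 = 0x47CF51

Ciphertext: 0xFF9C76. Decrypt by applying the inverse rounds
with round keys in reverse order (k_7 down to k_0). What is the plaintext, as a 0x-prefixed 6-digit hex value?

0x64F16B

s_0 = ciphertext = 0xFF9C76
s_1 = InvRound(s_0, k_7) = 0x6E8F8F
s_2 = InvRound(s_1, k_6) = 0x95D8D6
s_3 = InvRound(s_2, k_5) = 0x79C80F
s_4 = InvRound(s_3, k_4) = 0x2DF921
s_5 = InvRound(s_4, k_3) = 0x1DC1EC
s_6 = InvRound(s_5, k_2) = 0x36D3F3
s_7 = InvRound(s_6, k_1) = 0x7FF515
s_8 = InvRound(s_7, k_0) = 0x64F16B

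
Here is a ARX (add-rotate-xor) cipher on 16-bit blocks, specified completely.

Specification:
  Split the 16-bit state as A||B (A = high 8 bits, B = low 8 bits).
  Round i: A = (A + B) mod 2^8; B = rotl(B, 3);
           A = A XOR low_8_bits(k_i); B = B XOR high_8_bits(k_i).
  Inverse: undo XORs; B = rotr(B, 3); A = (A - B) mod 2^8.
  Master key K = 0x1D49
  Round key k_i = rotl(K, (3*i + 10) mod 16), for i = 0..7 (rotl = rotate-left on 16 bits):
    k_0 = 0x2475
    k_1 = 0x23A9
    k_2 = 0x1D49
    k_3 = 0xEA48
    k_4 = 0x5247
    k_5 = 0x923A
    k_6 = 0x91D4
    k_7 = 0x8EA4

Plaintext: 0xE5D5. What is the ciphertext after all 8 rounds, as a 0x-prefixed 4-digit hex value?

s_0 = plaintext = 0xE5D5
s_1 = Round(s_0, k_0) = 0xCF8A
s_2 = Round(s_1, k_1) = 0xF077
s_3 = Round(s_2, k_2) = 0x2EA6
s_4 = Round(s_3, k_3) = 0x9CDF
s_5 = Round(s_4, k_4) = 0x3CAC
s_6 = Round(s_5, k_5) = 0xD2F7
s_7 = Round(s_6, k_6) = 0x1D2E
s_8 = Round(s_7, k_7) = 0xEFFF

0xEFFF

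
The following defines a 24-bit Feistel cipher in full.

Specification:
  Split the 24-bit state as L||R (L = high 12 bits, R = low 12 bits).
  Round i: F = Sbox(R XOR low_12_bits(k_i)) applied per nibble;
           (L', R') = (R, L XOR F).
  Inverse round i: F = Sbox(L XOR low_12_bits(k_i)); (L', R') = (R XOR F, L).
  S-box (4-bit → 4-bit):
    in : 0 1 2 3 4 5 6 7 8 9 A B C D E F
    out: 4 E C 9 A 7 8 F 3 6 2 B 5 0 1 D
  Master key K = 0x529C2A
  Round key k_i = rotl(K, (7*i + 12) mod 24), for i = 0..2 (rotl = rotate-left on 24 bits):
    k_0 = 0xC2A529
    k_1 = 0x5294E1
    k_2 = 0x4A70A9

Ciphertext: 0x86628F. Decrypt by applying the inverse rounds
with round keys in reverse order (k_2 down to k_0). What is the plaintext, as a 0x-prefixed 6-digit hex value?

0x3DAFFF

s_0 = ciphertext = 0x86628F
s_1 = InvRound(s_0, k_2) = 0x1D2866
s_2 = InvRound(s_1, k_1) = 0xFFF1D2
s_3 = InvRound(s_2, k_0) = 0x3DAFFF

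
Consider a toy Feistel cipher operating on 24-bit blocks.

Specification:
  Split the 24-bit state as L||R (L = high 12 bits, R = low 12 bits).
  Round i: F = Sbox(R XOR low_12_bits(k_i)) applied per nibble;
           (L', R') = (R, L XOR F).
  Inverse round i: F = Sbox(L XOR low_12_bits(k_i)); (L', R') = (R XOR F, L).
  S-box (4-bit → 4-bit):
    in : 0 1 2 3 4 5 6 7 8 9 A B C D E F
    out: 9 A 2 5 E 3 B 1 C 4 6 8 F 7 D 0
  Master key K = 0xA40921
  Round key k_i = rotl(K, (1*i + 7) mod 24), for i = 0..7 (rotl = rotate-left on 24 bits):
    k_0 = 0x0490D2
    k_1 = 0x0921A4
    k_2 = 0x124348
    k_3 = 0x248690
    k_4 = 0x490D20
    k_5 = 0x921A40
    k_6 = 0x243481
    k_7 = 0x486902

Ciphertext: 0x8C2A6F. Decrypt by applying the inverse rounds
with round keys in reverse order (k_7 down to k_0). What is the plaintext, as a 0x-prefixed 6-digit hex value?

0x35D170

s_0 = ciphertext = 0x8C2A6F
s_1 = InvRound(s_0, k_7) = 0x0968C2
s_2 = InvRound(s_1, k_6) = 0x663096
s_3 = InvRound(s_2, k_5) = 0xFB3663
s_4 = InvRound(s_3, k_4) = 0x426FB3
s_5 = InvRound(s_4, k_3) = 0xD38426
s_6 = InvRound(s_5, k_2) = 0x93FD38
s_7 = InvRound(s_6, k_1) = 0x17093F
s_8 = InvRound(s_7, k_0) = 0x35D170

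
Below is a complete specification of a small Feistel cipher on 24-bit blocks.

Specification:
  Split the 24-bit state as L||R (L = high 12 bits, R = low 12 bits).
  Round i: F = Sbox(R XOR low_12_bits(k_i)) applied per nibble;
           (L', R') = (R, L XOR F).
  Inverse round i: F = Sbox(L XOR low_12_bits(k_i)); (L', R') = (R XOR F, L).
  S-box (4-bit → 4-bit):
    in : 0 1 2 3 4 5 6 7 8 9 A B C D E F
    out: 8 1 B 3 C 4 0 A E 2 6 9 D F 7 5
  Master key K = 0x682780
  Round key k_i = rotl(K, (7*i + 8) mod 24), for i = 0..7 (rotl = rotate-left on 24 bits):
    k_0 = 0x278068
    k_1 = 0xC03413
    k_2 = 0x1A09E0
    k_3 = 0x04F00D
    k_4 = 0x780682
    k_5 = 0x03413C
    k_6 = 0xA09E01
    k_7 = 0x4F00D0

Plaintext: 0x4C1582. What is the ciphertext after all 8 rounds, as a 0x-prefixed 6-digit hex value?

0x367A8E

s_0 = plaintext = 0x4C1582
s_1 = Round(s_0, k_0) = 0x5820B7
s_2 = Round(s_1, k_1) = 0x0B79EE
s_3 = Round(s_2, k_2) = 0x9EE830
s_4 = Round(s_3, k_3) = 0x8307D1
s_5 = Round(s_4, k_4) = 0x7D1973
s_6 = Round(s_5, k_5) = 0x973914
s_7 = Round(s_6, k_6) = 0x914367
s_8 = Round(s_7, k_7) = 0x367A8E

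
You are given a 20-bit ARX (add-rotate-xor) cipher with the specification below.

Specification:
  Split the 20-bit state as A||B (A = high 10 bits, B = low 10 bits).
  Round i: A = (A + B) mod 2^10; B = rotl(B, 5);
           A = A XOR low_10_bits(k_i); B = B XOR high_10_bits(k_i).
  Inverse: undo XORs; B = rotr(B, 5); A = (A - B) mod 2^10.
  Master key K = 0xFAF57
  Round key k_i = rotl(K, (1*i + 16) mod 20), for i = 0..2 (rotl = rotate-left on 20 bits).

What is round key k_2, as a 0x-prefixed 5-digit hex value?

K = 0xFAF57
k_0 = rotl(K, (1*0+16) mod 20) = rotl(K, 16) = 0x7FAF5
k_1 = rotl(K, (1*1+16) mod 20) = rotl(K, 17) = 0xFF5EA
k_2 = rotl(K, (1*2+16) mod 20) = rotl(K, 18) = 0xFEBD5

0xFEBD5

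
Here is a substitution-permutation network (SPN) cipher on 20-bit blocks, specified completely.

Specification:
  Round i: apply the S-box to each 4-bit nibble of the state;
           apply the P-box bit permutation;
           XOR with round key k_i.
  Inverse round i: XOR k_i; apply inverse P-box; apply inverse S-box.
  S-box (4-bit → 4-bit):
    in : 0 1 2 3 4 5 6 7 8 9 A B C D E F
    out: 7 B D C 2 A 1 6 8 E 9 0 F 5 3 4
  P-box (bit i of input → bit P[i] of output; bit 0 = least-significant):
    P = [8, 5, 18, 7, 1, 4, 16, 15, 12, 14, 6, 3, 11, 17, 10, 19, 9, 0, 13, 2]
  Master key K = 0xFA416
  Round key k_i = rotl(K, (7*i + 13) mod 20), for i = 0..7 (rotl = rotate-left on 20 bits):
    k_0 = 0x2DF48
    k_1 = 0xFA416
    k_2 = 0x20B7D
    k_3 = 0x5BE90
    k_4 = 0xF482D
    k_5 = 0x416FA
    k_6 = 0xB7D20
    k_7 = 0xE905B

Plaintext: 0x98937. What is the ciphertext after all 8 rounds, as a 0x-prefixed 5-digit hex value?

0x451BB

s_0 = plaintext = 0x98937
s_1 = Round(s_0, k_0) = 0xF3F25
s_2 = Round(s_1, k_1) = 0x600F4
s_3 = Round(s_2, k_2) = 0x1551D
s_4 = Round(s_3, k_3) = 0xB7D8F
s_5 = Round(s_4, k_4) = 0x9DC6D
s_6 = Round(s_5, k_5) = 0x06BB5
s_7 = Round(s_6, k_6) = 0xB5781
s_8 = Round(s_7, k_7) = 0x451BB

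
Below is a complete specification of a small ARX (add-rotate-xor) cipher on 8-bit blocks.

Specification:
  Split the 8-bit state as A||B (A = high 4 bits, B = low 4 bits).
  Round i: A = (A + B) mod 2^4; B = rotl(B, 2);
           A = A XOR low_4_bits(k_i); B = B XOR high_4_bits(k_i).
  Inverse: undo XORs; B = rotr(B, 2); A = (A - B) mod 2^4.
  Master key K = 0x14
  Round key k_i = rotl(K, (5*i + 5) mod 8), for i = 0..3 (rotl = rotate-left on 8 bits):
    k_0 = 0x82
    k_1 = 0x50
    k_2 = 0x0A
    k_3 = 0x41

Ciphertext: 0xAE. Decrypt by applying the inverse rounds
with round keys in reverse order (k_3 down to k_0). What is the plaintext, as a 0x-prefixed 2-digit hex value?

s_0 = ciphertext = 0xAE
s_1 = InvRound(s_0, k_3) = 0x1A
s_2 = InvRound(s_1, k_2) = 0x1A
s_3 = InvRound(s_2, k_1) = 0x2F
s_4 = InvRound(s_3, k_0) = 0x3D

0x3D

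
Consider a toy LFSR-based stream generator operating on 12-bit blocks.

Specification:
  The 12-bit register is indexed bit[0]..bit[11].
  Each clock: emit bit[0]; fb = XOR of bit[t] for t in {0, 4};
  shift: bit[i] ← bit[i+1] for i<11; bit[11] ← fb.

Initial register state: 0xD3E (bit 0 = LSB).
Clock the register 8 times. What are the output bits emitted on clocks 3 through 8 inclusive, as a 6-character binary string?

111100

reg_0 = 0xD3E
clock 1: out=0, reg = 0xE9F
clock 2: out=1, reg = 0x74F
clock 3: out=1, reg = 0xBA7
clock 4: out=1, reg = 0xDD3
clock 5: out=1, reg = 0x6E9
clock 6: out=1, reg = 0xB74
clock 7: out=0, reg = 0xDBA
clock 8: out=0, reg = 0xEDD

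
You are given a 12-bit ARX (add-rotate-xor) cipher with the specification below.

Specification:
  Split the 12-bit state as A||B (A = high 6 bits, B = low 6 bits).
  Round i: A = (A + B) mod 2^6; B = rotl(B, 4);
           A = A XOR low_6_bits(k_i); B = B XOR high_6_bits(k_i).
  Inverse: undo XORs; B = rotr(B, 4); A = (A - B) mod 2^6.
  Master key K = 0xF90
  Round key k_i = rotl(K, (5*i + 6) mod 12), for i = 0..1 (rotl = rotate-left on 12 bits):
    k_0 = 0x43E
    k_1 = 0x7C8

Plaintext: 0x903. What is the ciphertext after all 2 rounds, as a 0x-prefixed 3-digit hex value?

s_0 = plaintext = 0x903
s_1 = Round(s_0, k_0) = 0x660
s_2 = Round(s_1, k_1) = 0xC57

0xC57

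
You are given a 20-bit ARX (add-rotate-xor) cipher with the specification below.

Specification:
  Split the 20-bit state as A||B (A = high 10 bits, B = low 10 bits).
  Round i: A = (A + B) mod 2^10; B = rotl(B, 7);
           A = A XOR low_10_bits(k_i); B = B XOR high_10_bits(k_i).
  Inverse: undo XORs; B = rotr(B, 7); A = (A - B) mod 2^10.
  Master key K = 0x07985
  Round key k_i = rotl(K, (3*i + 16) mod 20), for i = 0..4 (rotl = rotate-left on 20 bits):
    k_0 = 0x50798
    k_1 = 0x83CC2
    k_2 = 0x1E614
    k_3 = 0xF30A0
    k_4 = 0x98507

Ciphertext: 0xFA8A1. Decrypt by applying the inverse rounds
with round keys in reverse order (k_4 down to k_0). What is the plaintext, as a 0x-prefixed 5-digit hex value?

s_0 = ciphertext = 0xFA8A1
s_1 = InvRound(s_0, k_4) = 0x3A205
s_2 = InvRound(s_1, k_3) = 0x7F64B
s_3 = InvRound(s_2, k_2) = 0x95594
s_4 = InvRound(s_3, k_1) = 0x6E0DF
s_5 = InvRound(s_4, k_0) = 0x4B4F3

0x4B4F3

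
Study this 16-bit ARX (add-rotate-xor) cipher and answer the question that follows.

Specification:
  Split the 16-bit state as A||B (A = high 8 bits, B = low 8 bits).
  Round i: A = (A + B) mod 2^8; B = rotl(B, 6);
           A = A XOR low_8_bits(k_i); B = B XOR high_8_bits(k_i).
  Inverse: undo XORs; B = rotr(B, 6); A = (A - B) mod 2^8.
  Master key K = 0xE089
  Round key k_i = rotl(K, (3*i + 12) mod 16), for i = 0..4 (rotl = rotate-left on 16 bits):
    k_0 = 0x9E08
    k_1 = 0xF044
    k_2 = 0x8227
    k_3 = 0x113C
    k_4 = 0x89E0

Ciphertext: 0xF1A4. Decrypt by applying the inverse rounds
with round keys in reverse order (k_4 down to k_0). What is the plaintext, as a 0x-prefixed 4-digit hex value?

s_0 = ciphertext = 0xF1A4
s_1 = InvRound(s_0, k_4) = 0x5DB4
s_2 = InvRound(s_1, k_3) = 0xCB96
s_3 = InvRound(s_2, k_2) = 0x9C50
s_4 = InvRound(s_3, k_1) = 0x5682
s_5 = InvRound(s_4, k_0) = 0xEE70

0xEE70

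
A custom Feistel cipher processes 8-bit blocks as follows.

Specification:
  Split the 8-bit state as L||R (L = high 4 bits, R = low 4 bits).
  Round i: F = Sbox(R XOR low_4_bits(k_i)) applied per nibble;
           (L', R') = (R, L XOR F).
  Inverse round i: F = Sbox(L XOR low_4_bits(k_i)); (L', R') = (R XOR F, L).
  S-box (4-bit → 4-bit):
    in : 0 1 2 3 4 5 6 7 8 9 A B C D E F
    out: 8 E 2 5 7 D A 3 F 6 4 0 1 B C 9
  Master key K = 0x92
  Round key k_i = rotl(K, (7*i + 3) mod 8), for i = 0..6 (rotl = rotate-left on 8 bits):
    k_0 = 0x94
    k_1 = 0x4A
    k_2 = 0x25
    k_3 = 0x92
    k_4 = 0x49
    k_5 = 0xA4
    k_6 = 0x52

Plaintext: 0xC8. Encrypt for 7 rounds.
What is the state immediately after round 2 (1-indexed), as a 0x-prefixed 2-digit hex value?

0xDB

s_0 = plaintext = 0xC8
s_1 = Round(s_0, k_0) = 0x8D
s_2 = Round(s_1, k_1) = 0xDB
s_3 = Round(s_2, k_2) = 0xB1
s_4 = Round(s_3, k_3) = 0x1E
s_5 = Round(s_4, k_4) = 0xE2
s_6 = Round(s_5, k_5) = 0x24
s_7 = Round(s_6, k_6) = 0x48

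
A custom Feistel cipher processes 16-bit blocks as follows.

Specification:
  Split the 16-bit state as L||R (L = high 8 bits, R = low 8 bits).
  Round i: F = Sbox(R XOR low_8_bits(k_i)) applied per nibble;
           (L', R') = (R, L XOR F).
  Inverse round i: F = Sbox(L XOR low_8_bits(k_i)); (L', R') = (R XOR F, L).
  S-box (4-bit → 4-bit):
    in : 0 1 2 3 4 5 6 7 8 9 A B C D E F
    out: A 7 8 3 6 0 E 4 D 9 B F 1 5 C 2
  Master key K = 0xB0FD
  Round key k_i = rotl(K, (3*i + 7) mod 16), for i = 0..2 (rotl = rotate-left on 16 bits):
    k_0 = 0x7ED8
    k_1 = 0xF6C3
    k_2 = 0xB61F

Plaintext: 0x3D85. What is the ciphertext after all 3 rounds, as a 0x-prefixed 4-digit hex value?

s_0 = plaintext = 0x3D85
s_1 = Round(s_0, k_0) = 0x8538
s_2 = Round(s_1, k_1) = 0x38AA
s_3 = Round(s_2, k_2) = 0xAAC8

0xAAC8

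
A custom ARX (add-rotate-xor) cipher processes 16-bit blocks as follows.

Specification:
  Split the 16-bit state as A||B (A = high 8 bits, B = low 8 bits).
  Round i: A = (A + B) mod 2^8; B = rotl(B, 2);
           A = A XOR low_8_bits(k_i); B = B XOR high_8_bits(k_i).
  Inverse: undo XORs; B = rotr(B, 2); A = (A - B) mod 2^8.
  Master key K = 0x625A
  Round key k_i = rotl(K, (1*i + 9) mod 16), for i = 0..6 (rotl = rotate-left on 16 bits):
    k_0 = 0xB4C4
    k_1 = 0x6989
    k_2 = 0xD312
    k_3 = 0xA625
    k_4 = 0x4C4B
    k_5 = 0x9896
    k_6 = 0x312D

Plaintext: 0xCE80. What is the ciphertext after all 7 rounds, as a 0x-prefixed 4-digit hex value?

0xE523

s_0 = plaintext = 0xCE80
s_1 = Round(s_0, k_0) = 0x8AB6
s_2 = Round(s_1, k_1) = 0xC9B3
s_3 = Round(s_2, k_2) = 0x6E1D
s_4 = Round(s_3, k_3) = 0xAED2
s_5 = Round(s_4, k_4) = 0xCB07
s_6 = Round(s_5, k_5) = 0x4484
s_7 = Round(s_6, k_6) = 0xE523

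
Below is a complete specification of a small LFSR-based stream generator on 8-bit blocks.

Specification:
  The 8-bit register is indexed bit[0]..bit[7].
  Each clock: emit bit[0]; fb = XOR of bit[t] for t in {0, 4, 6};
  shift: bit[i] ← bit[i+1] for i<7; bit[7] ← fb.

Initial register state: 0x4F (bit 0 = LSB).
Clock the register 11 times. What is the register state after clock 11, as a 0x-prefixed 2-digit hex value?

reg_0 = 0x4F
clock 1: out=1, reg = 0x27
clock 2: out=1, reg = 0x93
clock 3: out=1, reg = 0x49
clock 4: out=1, reg = 0x24
clock 5: out=0, reg = 0x12
clock 6: out=0, reg = 0x89
clock 7: out=1, reg = 0xC4
clock 8: out=0, reg = 0xE2
clock 9: out=0, reg = 0xF1
clock 10: out=1, reg = 0xF8
clock 11: out=0, reg = 0x7C

0x7C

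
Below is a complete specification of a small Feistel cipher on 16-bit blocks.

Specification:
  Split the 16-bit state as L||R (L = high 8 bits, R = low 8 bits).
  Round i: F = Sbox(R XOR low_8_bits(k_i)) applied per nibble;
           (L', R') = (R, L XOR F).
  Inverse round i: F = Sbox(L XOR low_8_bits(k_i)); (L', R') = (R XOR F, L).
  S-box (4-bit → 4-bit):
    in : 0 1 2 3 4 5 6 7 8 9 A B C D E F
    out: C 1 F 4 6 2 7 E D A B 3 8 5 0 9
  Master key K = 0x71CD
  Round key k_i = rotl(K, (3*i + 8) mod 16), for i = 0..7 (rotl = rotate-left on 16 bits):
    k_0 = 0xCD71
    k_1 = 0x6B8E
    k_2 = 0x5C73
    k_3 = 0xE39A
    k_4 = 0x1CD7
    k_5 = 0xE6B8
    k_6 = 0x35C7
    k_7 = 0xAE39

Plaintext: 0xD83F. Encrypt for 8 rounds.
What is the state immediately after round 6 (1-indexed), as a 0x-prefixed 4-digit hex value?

s_0 = plaintext = 0xD83F
s_1 = Round(s_0, k_0) = 0x3FB8
s_2 = Round(s_1, k_1) = 0xB878
s_3 = Round(s_2, k_2) = 0x787B
s_4 = Round(s_3, k_3) = 0x7B79
s_5 = Round(s_4, k_4) = 0x79CB
s_6 = Round(s_5, k_5) = 0xCB9D
s_7 = Round(s_6, k_6) = 0x9DE0
s_8 = Round(s_7, k_7) = 0xE0C7

0xCB9D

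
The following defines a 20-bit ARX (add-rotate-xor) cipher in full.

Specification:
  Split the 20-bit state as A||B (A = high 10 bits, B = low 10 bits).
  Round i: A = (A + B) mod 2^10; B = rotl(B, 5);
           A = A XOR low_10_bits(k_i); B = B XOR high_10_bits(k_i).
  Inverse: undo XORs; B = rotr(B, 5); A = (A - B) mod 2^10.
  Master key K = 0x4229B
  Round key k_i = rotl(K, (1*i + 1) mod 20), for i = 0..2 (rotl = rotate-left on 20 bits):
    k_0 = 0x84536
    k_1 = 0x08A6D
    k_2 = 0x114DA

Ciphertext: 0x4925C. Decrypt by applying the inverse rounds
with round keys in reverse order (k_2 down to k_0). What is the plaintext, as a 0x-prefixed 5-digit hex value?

0x96D22

s_0 = ciphertext = 0x4925C
s_1 = InvRound(s_0, k_2) = 0xB3B30
s_2 = InvRound(s_1, k_1) = 0x92E58
s_3 = InvRound(s_2, k_0) = 0x96D22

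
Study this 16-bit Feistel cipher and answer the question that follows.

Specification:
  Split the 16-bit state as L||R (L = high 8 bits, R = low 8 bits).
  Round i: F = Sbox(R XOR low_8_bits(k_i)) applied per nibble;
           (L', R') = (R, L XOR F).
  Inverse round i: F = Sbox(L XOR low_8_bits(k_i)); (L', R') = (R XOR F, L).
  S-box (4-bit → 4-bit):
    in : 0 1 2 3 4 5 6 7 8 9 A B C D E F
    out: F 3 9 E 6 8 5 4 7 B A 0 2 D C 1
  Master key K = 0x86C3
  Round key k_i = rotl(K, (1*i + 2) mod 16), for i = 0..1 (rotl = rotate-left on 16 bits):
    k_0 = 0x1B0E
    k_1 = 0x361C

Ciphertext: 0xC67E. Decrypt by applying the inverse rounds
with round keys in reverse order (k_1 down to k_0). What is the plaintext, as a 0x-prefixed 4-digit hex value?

s_0 = ciphertext = 0xC67E
s_1 = InvRound(s_0, k_1) = 0xA4C6
s_2 = InvRound(s_1, k_0) = 0x6CA4

0x6CA4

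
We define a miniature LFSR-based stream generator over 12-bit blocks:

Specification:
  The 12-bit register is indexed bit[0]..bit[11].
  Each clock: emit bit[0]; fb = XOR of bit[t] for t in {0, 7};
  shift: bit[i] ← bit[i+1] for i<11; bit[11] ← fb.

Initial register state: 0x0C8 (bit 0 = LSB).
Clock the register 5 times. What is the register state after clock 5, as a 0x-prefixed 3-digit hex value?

0x486

reg_0 = 0x0C8
clock 1: out=0, reg = 0x864
clock 2: out=0, reg = 0x432
clock 3: out=0, reg = 0x219
clock 4: out=1, reg = 0x90C
clock 5: out=0, reg = 0x486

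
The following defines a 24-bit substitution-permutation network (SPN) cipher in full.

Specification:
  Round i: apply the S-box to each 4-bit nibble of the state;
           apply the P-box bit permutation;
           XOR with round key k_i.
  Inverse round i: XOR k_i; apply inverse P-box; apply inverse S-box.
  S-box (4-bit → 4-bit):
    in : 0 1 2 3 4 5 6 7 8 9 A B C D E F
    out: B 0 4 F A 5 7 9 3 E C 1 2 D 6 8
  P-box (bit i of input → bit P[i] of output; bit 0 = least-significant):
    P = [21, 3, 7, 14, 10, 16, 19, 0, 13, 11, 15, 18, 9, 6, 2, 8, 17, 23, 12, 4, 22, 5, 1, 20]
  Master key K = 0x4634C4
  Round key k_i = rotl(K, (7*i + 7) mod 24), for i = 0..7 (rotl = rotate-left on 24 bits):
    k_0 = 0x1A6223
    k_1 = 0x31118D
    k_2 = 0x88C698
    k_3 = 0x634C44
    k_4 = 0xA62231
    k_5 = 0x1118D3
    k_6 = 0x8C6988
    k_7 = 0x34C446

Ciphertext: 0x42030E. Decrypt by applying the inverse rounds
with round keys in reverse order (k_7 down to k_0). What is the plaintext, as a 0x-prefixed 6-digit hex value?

0xA2517E

s_0 = ciphertext = 0x42030E
s_1 = InvRound(s_0, k_7) = 0x7B0AB0
s_2 = InvRound(s_1, k_6) = 0x0077C0
s_3 = InvRound(s_2, k_5) = 0xAF780F
s_4 = InvRound(s_3, k_4) = 0xEA5CE4
s_5 = InvRound(s_4, k_3) = 0xCE11E2
s_6 = InvRound(s_5, k_2) = 0x6D0AB4
s_7 = InvRound(s_6, k_1) = 0x0A74AC
s_8 = InvRound(s_7, k_0) = 0xA2517E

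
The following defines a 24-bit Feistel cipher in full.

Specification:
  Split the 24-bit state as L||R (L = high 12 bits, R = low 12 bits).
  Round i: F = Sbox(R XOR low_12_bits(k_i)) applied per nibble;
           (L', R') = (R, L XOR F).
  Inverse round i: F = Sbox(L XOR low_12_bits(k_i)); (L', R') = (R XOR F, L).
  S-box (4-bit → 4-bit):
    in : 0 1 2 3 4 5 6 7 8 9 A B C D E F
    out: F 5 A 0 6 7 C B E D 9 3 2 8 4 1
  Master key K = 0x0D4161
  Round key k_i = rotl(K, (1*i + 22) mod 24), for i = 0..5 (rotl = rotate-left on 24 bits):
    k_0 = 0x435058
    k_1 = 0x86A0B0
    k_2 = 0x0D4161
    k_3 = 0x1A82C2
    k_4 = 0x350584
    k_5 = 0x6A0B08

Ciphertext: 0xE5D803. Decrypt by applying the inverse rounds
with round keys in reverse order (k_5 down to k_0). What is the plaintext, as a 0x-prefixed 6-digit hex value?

s_0 = ciphertext = 0xE5D803
s_1 = InvRound(s_0, k_5) = 0xF74E5D
s_2 = InvRound(s_1, k_4) = 0x742F74
s_3 = InvRound(s_2, k_3) = 0x89B742
s_4 = InvRound(s_3, k_2) = 0xA5B89B
s_5 = InvRound(s_4, k_1) = 0x1D8A5B
s_6 = InvRound(s_5, k_0) = 0xFB41D8

0xFB41D8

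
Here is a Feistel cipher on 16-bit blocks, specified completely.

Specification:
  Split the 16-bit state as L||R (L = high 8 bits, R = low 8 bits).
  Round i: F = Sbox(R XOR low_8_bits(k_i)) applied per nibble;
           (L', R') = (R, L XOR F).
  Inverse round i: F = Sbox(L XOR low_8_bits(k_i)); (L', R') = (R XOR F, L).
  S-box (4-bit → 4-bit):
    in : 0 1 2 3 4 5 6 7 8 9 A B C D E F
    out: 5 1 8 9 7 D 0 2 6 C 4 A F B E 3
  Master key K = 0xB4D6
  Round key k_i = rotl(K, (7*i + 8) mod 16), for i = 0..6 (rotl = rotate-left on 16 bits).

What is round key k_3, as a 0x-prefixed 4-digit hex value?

0xD69A

K = 0xB4D6
k_0 = rotl(K, (7*0+8) mod 16) = rotl(K, 8) = 0xD6B4
k_1 = rotl(K, (7*1+8) mod 16) = rotl(K, 15) = 0x5A6B
k_2 = rotl(K, (7*2+8) mod 16) = rotl(K, 6) = 0x35AD
k_3 = rotl(K, (7*3+8) mod 16) = rotl(K, 13) = 0xD69A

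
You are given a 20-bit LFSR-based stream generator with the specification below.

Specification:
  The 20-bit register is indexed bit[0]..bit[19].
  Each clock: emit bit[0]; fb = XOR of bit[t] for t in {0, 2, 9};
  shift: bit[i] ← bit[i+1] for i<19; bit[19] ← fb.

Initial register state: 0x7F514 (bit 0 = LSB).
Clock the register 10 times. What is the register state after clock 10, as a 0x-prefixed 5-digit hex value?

reg_0 = 0x7F514
clock 1: out=0, reg = 0xBFA8A
clock 2: out=0, reg = 0xDFD45
clock 3: out=1, reg = 0x6FEA2
clock 4: out=0, reg = 0xB7F51
clock 5: out=1, reg = 0x5BFA8
clock 6: out=0, reg = 0xADFD4
clock 7: out=0, reg = 0x56FEA
clock 8: out=0, reg = 0xAB7F5
clock 9: out=1, reg = 0xD5BFA
clock 10: out=0, reg = 0xEADFD

0xEADFD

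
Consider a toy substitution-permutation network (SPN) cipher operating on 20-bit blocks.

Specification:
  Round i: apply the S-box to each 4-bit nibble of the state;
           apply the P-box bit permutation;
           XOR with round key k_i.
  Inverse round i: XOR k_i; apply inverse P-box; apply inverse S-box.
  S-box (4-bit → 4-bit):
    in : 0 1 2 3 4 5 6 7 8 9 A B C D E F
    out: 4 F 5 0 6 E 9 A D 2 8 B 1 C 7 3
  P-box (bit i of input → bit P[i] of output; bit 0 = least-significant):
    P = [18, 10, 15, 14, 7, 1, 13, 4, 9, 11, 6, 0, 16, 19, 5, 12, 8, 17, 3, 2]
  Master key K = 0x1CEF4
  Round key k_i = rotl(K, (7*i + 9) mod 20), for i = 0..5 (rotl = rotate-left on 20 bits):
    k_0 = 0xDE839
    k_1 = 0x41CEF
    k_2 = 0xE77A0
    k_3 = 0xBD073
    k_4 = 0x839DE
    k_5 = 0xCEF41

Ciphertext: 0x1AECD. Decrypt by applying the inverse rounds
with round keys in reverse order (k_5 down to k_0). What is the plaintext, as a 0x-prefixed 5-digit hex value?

s_0 = ciphertext = 0x1AECD
s_1 = InvRound(s_0, k_5) = 0x8F3C6
s_2 = InvRound(s_1, k_4) = 0x03FAD
s_3 = InvRound(s_2, k_3) = 0x1FE15
s_4 = InvRound(s_3, k_2) = 0xBE762
s_5 = InvRound(s_4, k_1) = 0x1BB28
s_6 = InvRound(s_5, k_0) = 0xC76A6

0xC76A6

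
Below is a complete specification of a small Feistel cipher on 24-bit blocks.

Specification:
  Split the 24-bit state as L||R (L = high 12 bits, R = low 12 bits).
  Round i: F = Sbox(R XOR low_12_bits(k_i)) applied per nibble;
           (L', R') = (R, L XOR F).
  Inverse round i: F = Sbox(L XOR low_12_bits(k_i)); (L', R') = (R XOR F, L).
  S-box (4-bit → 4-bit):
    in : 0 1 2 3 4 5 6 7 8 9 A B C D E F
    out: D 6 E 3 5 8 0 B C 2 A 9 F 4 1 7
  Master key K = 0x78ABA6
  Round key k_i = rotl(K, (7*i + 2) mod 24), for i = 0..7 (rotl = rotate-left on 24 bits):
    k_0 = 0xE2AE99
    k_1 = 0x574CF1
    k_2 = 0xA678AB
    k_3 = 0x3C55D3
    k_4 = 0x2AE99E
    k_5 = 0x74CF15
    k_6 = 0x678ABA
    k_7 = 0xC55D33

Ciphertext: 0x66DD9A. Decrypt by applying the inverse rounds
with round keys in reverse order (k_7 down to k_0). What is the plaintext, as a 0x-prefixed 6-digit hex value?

s_0 = ciphertext = 0x66DD9A
s_1 = InvRound(s_0, k_7) = 0x41B66D
s_2 = InvRound(s_1, k_6) = 0x7CB41B
s_3 = InvRound(s_2, k_5) = 0x85A7CB
s_4 = InvRound(s_3, k_4) = 0x13E85A
s_5 = InvRound(s_4, k_3) = 0xD4E13E
s_6 = InvRound(s_5, k_2) = 0x926D4E
s_7 = InvRound(s_6, k_1) = 0x505926
s_8 = InvRound(s_7, k_0) = 0x009505

0x009505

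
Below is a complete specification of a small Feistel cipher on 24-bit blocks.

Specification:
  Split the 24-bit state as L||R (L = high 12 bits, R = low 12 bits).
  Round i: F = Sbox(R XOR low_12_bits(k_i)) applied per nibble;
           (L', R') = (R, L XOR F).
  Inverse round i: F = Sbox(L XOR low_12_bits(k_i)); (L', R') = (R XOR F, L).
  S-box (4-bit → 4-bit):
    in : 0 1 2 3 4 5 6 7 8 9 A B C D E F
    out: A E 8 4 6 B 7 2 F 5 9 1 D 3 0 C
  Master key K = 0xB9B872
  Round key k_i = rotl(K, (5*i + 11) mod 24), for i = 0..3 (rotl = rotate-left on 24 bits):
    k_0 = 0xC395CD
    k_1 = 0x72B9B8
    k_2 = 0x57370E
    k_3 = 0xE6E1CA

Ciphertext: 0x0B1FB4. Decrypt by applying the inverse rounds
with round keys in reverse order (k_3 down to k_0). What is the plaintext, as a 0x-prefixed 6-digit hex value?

s_0 = ciphertext = 0x0B1FB4
s_1 = InvRound(s_0, k_3) = 0x1950B1
s_2 = InvRound(s_1, k_2) = 0x7E0195
s_3 = InvRound(s_2, k_1) = 0x12A7E0
s_4 = InvRound(s_3, k_0) = 0x1E212A

0x1E212A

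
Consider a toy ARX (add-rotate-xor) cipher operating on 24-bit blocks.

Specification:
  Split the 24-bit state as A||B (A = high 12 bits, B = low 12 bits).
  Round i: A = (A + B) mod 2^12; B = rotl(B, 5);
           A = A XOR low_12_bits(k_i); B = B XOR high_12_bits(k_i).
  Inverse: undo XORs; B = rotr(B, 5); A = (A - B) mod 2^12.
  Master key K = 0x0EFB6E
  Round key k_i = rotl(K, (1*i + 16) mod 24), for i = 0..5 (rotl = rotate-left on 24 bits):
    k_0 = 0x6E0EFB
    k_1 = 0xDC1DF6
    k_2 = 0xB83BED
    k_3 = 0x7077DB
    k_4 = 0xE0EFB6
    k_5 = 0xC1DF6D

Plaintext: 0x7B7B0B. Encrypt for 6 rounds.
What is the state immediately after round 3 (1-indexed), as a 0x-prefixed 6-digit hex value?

0x6AAA5D

s_0 = plaintext = 0x7B7B0B
s_1 = Round(s_0, k_0) = 0xC39796
s_2 = Round(s_1, k_1) = 0xE39F0E
s_3 = Round(s_2, k_2) = 0x6AAA5D
s_4 = Round(s_3, k_3) = 0x6DCCB3
s_5 = Round(s_4, k_4) = 0xC39877
s_6 = Round(s_5, k_5) = 0xBDD2ED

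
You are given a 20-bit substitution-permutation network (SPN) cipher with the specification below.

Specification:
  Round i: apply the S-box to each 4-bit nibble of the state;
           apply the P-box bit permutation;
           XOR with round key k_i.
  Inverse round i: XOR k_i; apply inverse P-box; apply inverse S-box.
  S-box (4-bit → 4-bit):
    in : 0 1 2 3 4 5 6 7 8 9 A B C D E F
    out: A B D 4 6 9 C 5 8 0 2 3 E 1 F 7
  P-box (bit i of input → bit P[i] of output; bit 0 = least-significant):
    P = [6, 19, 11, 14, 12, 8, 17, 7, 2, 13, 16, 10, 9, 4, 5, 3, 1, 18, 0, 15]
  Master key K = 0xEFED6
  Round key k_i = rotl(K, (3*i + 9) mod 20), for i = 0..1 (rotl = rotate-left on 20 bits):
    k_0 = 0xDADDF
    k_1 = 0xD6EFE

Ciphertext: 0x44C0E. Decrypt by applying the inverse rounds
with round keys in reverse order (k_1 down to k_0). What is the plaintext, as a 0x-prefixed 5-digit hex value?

s_0 = ciphertext = 0x44C0E
s_1 = InvRound(s_0, k_1) = 0x9F48B
s_2 = InvRound(s_1, k_0) = 0xAADB2

0xAADB2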